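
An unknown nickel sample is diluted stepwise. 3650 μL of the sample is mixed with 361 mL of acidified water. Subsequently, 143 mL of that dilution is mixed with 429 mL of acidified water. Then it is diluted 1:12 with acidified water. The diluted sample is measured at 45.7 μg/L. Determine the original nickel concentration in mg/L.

Overall dilution factor = 99.90 × 4 × 12 = 4795.
Original = 45.7 μg/L × 4795 = 2.19 × 10⁵ μg/L = 219 mg/L.

219 mg/L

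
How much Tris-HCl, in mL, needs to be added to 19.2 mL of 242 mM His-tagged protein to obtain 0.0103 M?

432 mL

0.0103 M = 10.3 mM.
V₂ = C₁V₁/C₂ = 242 × 19.2 / 10.3 = 451 mL.
Diluent to add = V₂ − V₁ = 451 − 19.2 = 432 mL.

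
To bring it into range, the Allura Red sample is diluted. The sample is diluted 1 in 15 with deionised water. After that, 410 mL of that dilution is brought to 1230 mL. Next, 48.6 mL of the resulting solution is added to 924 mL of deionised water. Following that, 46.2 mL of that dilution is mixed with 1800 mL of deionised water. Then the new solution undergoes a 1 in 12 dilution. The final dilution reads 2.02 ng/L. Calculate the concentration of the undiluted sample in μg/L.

Overall dilution factor = 15 × 3 × 20.01 × 39.96 × 12 = 4.32 × 10⁵.
Original = 2.02 ng/L × 4.32 × 10⁵ = 8.72 × 10⁵ ng/L = 872 μg/L.

872 μg/L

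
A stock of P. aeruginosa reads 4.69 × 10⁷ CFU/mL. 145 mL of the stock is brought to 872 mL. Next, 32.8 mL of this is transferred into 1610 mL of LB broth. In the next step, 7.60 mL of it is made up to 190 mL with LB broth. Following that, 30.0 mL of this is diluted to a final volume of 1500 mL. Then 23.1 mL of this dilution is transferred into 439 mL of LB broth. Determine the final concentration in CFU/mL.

6.23 CFU/mL

Overall dilution factor = 6.014 × 50.09 × 25 × 50 × 20.00 = 7.53 × 10⁶.
4.69 × 10⁷ CFU/mL / 7.53 × 10⁶ = 6.23 CFU/mL.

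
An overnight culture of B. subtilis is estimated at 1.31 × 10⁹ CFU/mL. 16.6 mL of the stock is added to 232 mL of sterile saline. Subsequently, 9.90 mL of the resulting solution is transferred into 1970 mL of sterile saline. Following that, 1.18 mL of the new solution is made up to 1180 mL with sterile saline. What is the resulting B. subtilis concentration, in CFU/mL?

437 CFU/mL

Overall dilution factor = 14.98 × 200.0 × 1000 = 3.00 × 10⁶.
1.31 × 10⁹ CFU/mL / 3.00 × 10⁶ = 437 CFU/mL.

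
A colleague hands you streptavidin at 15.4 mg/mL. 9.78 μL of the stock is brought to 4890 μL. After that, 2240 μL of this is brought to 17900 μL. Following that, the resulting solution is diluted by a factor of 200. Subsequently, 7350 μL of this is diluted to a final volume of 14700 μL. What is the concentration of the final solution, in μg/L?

9.64 μg/L

Overall dilution factor = 500 × 7.991 × 200 × 2 = 1.60 × 10⁶.
15.4 mg/mL / 1.60 × 10⁶ = 9.64 × 10⁻⁶ mg/mL = 9.64 μg/L.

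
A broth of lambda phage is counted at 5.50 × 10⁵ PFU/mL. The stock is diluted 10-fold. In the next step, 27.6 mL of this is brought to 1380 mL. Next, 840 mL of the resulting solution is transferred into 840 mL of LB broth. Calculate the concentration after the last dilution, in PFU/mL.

Overall dilution factor = 10 × 50 × 2 = 1000.
5.50 × 10⁵ PFU/mL / 1000 = 550 PFU/mL.

550 PFU/mL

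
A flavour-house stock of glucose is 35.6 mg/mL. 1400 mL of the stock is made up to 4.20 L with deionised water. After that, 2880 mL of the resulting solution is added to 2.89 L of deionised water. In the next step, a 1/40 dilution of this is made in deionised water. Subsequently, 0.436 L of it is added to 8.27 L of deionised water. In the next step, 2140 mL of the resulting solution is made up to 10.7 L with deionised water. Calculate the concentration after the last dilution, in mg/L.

Overall dilution factor = 3 × 2.003 × 40 × 19.97 × 5 = 2.40 × 10⁴.
35.6 mg/mL / 2.40 × 10⁴ = 1.48 × 10⁻³ mg/mL = 1.48 mg/L.

1.48 mg/L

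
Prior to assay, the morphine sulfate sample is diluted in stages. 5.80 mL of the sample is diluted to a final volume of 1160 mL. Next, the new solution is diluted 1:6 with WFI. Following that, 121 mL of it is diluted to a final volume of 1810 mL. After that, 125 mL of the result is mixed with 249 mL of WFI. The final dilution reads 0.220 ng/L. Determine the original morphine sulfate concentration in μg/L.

11.8 μg/L

Overall dilution factor = 200 × 6 × 14.96 × 2.992 = 5.37 × 10⁴.
Original = 0.220 ng/L × 5.37 × 10⁴ = 1.18 × 10⁴ ng/L = 11.8 μg/L.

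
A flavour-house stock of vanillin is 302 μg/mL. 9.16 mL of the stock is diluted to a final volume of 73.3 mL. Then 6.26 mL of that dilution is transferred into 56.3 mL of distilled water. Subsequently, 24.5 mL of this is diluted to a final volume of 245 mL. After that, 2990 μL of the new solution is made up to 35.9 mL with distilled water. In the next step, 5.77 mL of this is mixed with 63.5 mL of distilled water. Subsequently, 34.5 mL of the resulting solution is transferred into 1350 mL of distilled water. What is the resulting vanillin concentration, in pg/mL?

65.3 pg/mL

Overall dilution factor = 8.002 × 9.994 × 10 × 12.01 × 12.01 × 40.13 = 4.63 × 10⁶.
302 μg/mL / 4.63 × 10⁶ = 6.53 × 10⁻⁵ μg/mL = 65.3 pg/mL.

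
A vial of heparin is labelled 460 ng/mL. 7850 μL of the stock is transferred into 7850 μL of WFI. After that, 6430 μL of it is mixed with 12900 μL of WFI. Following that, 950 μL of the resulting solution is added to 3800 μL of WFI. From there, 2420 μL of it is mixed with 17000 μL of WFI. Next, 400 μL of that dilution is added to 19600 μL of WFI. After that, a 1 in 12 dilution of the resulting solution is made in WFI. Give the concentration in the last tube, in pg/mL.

3.18 pg/mL

Overall dilution factor = 2 × 3.006 × 5 × 8.025 × 50 × 12 = 1.45 × 10⁵.
460 ng/mL / 1.45 × 10⁵ = 3.18 × 10⁻³ ng/mL = 3.18 pg/mL.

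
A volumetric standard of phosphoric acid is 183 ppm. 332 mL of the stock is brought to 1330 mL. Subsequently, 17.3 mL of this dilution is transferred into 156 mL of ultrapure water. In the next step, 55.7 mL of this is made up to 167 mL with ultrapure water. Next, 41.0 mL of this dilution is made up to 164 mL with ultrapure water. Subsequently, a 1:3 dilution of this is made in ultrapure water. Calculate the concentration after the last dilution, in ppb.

127 ppb

Overall dilution factor = 4.006 × 10.02 × 2.998 × 4 × 3 = 1444.
183 ppm / 1444 = 0.127 ppm = 127 ppb.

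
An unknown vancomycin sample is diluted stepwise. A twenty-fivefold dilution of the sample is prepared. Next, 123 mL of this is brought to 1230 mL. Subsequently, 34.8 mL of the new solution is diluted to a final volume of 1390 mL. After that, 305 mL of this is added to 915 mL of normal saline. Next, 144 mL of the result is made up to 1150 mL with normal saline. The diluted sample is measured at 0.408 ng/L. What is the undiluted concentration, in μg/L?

130 μg/L

Overall dilution factor = 25 × 10 × 39.94 × 4 × 7.986 = 3.19 × 10⁵.
Original = 0.408 ng/L × 3.19 × 10⁵ = 1.30 × 10⁵ ng/L = 130 μg/L.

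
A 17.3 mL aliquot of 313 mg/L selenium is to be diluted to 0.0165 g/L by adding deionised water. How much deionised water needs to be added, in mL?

0.0165 g/L = 16.5 mg/L.
V₂ = C₁V₁/C₂ = 313 × 17.3 / 16.5 = 328 mL.
Diluent to add = V₂ − V₁ = 328 − 17.3 = 311 mL.

311 mL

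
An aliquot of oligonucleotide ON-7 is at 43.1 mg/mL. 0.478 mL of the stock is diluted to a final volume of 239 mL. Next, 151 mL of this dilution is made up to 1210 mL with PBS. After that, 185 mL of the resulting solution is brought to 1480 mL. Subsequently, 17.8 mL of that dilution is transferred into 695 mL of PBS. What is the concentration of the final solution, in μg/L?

Overall dilution factor = 500 × 8.013 × 8 × 40.04 = 1.28 × 10⁶.
43.1 mg/mL / 1.28 × 10⁶ = 3.36 × 10⁻⁵ mg/mL = 33.6 μg/L.

33.6 μg/L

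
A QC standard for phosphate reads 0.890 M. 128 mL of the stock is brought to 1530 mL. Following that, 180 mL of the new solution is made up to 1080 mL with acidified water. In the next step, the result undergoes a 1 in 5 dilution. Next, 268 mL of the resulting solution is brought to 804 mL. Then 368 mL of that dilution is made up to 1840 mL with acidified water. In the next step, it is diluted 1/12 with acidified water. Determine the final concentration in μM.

13.8 μM

Overall dilution factor = 11.95 × 6 × 5 × 3 × 5 × 12 = 6.45 × 10⁴.
0.890 M / 6.45 × 10⁴ = 1.38 × 10⁻⁵ M = 13.8 μM.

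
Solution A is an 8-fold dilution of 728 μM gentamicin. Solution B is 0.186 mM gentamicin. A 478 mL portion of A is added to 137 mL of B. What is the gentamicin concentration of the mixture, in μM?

C_A = 728 μM / 8 = 91.0 μM.
C_B = 0.186 mM = 186 μM.
C_mix = (C_A·V_A + C_B·V_B)/(V_A + V_B) = (91.0×478 + 186×137) / 615.0 = 112 μM.

112 μM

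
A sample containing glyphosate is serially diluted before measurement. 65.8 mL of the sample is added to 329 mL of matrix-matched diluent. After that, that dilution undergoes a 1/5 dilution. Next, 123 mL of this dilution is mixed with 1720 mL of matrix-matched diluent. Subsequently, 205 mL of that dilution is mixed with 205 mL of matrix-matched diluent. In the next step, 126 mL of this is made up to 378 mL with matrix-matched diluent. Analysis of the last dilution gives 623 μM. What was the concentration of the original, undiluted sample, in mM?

Overall dilution factor = 6 × 5 × 14.98 × 2 × 3 = 2697.
Original = 623 μM × 2697 = 1.68 × 10⁶ μM = 1680 mM.

1680 mM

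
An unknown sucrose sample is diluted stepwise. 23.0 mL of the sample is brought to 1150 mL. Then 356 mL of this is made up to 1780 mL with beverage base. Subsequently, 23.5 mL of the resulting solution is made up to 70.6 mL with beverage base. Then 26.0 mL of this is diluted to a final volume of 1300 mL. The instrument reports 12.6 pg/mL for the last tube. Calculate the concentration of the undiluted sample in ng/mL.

Overall dilution factor = 50 × 5 × 3.004 × 50 = 3.76 × 10⁴.
Original = 12.6 pg/mL × 3.76 × 10⁴ = 4.73 × 10⁵ pg/mL = 473 ng/mL.

473 ng/mL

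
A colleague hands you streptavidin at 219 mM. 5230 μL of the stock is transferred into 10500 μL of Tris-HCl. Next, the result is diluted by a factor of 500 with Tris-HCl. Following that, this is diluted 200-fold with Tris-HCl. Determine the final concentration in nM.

Overall dilution factor = 3.008 × 500 × 200 = 3.01 × 10⁵.
219 mM / 3.01 × 10⁵ = 7.28 × 10⁻⁴ mM = 728 nM.

728 nM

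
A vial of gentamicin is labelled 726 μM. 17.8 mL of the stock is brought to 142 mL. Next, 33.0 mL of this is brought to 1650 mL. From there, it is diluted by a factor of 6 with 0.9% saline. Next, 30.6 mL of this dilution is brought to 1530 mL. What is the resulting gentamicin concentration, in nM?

Overall dilution factor = 7.978 × 50 × 6 × 50 = 1.20 × 10⁵.
726 μM / 1.20 × 10⁵ = 6.07 × 10⁻³ μM = 6.07 nM.

6.07 nM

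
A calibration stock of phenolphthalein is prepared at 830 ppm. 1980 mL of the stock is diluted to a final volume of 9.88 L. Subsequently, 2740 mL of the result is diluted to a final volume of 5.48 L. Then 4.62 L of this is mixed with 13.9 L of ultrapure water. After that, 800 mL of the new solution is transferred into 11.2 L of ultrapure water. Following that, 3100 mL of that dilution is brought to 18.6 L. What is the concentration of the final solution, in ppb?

231 ppb

Overall dilution factor = 4.990 × 2 × 4.009 × 15 × 6 = 3601.
830 ppm / 3601 = 0.231 ppm = 231 ppb.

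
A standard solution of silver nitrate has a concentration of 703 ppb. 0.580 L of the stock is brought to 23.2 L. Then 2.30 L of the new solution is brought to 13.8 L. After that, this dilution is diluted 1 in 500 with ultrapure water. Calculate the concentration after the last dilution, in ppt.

5.86 ppt

Overall dilution factor = 40 × 6 × 500 = 1.20 × 10⁵.
703 ppb / 1.20 × 10⁵ = 5.86 × 10⁻³ ppb = 5.86 ppt.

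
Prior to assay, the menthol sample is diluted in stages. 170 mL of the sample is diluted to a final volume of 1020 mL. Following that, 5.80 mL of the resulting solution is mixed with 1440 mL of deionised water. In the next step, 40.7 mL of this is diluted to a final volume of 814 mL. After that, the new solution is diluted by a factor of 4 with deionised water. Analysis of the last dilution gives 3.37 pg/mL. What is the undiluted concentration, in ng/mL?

Overall dilution factor = 6 × 249.3 × 20 × 4 = 1.20 × 10⁵.
Original = 3.37 pg/mL × 1.20 × 10⁵ = 4.03 × 10⁵ pg/mL = 403 ng/mL.

403 ng/mL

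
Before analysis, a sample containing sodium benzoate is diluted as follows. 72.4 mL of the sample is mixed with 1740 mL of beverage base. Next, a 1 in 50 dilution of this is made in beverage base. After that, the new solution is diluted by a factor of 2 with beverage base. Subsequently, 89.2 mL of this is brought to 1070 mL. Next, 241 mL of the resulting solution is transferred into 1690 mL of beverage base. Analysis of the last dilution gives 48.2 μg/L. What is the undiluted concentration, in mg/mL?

11.6 mg/mL

Overall dilution factor = 25.03 × 50 × 2 × 12.00 × 8.012 = 2.41 × 10⁵.
Original = 48.2 μg/L × 2.41 × 10⁵ = 1.16 × 10⁷ μg/L = 11.6 mg/mL.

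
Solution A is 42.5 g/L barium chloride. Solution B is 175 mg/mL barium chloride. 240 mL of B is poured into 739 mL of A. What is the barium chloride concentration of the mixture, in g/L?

C_B = 175 mg/mL = 175 g/L.
C_mix = (C_A·V_A + C_B·V_B)/(V_A + V_B) = (42.5×739 + 175×240) / 979.0 = 75.0 g/L.

75.0 g/L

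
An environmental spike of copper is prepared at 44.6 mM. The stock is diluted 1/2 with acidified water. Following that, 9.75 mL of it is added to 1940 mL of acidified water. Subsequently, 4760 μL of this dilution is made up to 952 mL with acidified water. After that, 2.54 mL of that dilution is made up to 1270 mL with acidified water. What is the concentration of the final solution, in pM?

1120 pM

Overall dilution factor = 2 × 200.0 × 200 × 500 = 4.00 × 10⁷.
44.6 mM / 4.00 × 10⁷ = 1.12 × 10⁻⁶ mM = 1120 pM.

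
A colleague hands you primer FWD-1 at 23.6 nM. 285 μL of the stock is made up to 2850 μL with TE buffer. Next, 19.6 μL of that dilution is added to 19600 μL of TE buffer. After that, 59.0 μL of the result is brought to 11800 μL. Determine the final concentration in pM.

Overall dilution factor = 10 × 1001 × 200 = 2.00 × 10⁶.
23.6 nM / 2.00 × 10⁶ = 1.18 × 10⁻⁵ nM = 0.0118 pM.

0.0118 pM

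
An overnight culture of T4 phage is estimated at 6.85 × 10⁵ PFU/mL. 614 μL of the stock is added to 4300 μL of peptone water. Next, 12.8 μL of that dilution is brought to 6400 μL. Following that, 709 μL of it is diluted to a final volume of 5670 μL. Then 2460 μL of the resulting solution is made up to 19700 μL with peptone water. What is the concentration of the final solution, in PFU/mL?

2.67 PFU/mL

Overall dilution factor = 8.003 × 500 × 7.997 × 8.008 = 2.56 × 10⁵.
6.85 × 10⁵ PFU/mL / 2.56 × 10⁵ = 2.67 PFU/mL.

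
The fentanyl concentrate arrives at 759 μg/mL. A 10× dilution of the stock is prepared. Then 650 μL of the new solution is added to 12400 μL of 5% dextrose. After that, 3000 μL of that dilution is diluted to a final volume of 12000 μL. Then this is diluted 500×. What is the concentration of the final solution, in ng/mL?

Overall dilution factor = 10 × 20.08 × 4 × 500 = 4.02 × 10⁵.
759 μg/mL / 4.02 × 10⁵ = 1.89 × 10⁻³ μg/mL = 1.89 ng/mL.

1.89 ng/mL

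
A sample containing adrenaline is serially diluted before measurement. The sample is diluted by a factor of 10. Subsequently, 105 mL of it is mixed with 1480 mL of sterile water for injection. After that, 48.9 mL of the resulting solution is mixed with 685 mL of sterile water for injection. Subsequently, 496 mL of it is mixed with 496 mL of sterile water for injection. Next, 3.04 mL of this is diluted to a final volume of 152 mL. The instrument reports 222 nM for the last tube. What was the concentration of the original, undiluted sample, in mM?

Overall dilution factor = 10 × 15.10 × 15.01 × 2 × 50 = 2.27 × 10⁵.
Original = 222 nM × 2.27 × 10⁵ = 5.03 × 10⁷ nM = 50.3 mM.

50.3 mM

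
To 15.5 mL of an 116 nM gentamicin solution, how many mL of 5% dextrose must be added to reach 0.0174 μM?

0.0174 μM = 17.4 nM.
V₂ = C₁V₁/C₂ = 116 × 15.5 / 17.4 = 103 mL.
Diluent to add = V₂ − V₁ = 103 − 15.5 = 87.8 mL.

87.8 mL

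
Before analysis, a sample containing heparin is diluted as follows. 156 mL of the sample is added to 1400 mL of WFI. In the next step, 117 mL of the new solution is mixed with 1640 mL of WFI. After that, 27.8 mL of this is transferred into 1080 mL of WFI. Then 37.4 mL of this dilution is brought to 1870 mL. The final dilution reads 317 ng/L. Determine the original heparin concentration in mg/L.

Overall dilution factor = 9.974 × 15.02 × 39.85 × 50 = 2.98 × 10⁵.
Original = 317 ng/L × 2.98 × 10⁵ = 9.46 × 10⁷ ng/L = 94.6 mg/L.

94.6 mg/L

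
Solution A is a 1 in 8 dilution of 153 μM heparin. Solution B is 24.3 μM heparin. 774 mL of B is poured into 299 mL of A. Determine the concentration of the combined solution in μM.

C_A = 153 μM / 8 = 19.1 μM.
C_mix = (C_A·V_A + C_B·V_B)/(V_A + V_B) = (19.1×299 + 24.3×774) / 1073 = 22.9 μM.

22.9 μM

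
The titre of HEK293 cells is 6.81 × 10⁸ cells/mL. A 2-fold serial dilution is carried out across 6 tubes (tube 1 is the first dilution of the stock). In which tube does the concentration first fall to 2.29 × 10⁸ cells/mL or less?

Tube n has concentration 6.81 × 10⁸ cells/mL / 2ⁿ.
Need 2ⁿ ≥ 6.81 × 10⁸ cells/mL / 2.29 × 10⁸ cells/mL = 2.97, so n ≥ 1.57.
First such tube: n = 2.

tube 2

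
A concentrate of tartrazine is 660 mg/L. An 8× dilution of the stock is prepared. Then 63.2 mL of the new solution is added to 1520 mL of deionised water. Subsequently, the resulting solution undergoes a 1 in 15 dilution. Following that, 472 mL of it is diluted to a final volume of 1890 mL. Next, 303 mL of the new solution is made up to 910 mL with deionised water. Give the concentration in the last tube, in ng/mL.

Overall dilution factor = 8 × 25.05 × 15 × 4.004 × 3.003 = 3.62 × 10⁴.
660 mg/L / 3.62 × 10⁴ = 0.0183 mg/L = 18.3 ng/mL.

18.3 ng/mL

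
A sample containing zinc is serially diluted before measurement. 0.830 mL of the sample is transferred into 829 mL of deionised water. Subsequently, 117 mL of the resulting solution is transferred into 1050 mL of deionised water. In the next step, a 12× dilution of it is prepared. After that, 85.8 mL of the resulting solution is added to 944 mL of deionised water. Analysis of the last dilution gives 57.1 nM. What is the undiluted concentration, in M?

0.0820 M

Overall dilution factor = 999.8 × 9.974 × 12 × 12.00 = 1.44 × 10⁶.
Original = 57.1 nM × 1.44 × 10⁶ = 8.20 × 10⁷ nM = 0.0820 M.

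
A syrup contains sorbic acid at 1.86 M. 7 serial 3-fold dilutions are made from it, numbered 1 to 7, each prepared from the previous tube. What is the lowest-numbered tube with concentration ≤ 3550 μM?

Tube n has concentration 1.86 M / 3ⁿ.
Need 3ⁿ ≥ 1.86 M / 3550 μM = 524, so n ≥ 5.70.
First such tube: n = 6.

tube 6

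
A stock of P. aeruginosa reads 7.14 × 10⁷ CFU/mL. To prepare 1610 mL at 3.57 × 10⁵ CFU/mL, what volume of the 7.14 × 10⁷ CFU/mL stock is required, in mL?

8.05 mL

V₁ = C₂V₂/C₁ = 3.57 × 10⁵ × 1610 / 7.14 × 10⁷ = 8.05 mL.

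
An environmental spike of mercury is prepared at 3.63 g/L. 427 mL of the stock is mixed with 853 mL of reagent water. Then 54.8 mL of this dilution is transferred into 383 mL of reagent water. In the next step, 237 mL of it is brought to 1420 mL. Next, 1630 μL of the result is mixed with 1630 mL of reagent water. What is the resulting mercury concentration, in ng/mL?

Overall dilution factor = 2.998 × 7.989 × 5.992 × 1001 = 1.44 × 10⁵.
3.63 g/L / 1.44 × 10⁵ = 2.53 × 10⁻⁵ g/L = 25.3 ng/mL.

25.3 ng/mL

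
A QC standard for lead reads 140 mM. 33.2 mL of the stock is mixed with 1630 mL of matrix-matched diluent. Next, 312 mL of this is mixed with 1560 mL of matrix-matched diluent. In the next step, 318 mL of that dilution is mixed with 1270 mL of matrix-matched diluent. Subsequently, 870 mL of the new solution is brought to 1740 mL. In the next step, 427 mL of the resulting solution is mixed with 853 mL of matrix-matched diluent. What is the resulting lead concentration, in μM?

Overall dilution factor = 50.10 × 6 × 4.994 × 2 × 2.998 = 8999.
140 mM / 8999 = 0.0156 mM = 15.6 μM.

15.6 μM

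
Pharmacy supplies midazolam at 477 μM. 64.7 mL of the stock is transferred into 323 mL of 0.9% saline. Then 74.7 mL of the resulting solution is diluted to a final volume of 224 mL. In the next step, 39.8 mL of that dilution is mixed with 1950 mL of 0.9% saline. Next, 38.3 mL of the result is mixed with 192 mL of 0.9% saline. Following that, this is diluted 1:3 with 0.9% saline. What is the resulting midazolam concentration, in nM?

29.4 nM

Overall dilution factor = 5.992 × 2.999 × 49.99 × 6.013 × 3 = 1.62 × 10⁴.
477 μM / 1.62 × 10⁴ = 0.0294 μM = 29.4 nM.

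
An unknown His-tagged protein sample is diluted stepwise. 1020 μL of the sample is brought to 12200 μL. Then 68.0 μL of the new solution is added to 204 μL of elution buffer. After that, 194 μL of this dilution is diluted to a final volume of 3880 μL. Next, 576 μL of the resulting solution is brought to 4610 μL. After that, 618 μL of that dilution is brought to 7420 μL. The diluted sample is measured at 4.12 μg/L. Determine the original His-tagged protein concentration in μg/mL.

379 μg/mL

Overall dilution factor = 11.96 × 4 × 20 × 8.003 × 12.01 = 9.19 × 10⁴.
Original = 4.12 μg/L × 9.19 × 10⁴ = 3.79 × 10⁵ μg/L = 379 μg/mL.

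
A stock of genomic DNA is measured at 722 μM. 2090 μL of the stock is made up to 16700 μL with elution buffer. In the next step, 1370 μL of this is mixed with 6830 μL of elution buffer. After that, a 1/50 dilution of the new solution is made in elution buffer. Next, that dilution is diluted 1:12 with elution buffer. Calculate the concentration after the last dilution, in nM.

Overall dilution factor = 7.990 × 5.985 × 50 × 12 = 2.87 × 10⁴.
722 μM / 2.87 × 10⁴ = 0.0252 μM = 25.2 nM.

25.2 nM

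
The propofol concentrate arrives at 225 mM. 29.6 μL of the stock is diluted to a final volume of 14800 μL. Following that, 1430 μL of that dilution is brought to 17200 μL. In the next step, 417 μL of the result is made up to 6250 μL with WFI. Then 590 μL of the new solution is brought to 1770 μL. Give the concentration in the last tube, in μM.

0.832 μM

Overall dilution factor = 500 × 12.03 × 14.99 × 3 = 2.70 × 10⁵.
225 mM / 2.70 × 10⁵ = 8.32 × 10⁻⁴ mM = 0.832 μM.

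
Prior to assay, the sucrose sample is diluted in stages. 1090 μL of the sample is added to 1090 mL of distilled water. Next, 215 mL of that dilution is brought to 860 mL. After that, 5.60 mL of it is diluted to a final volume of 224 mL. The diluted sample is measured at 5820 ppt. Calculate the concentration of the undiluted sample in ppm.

Overall dilution factor = 1001 × 4 × 40 = 1.60 × 10⁵.
Original = 5820 ppt × 1.60 × 10⁵ = 9.32 × 10⁸ ppt = 932 ppm.

932 ppm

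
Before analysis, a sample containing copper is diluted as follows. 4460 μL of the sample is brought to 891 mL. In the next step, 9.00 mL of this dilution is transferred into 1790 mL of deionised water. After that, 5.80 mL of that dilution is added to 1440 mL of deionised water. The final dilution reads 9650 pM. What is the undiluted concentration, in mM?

Overall dilution factor = 199.8 × 199.9 × 249.3 = 9.95 × 10⁶.
Original = 9650 pM × 9.95 × 10⁶ = 9.61 × 10¹⁰ pM = 96.1 mM.

96.1 mM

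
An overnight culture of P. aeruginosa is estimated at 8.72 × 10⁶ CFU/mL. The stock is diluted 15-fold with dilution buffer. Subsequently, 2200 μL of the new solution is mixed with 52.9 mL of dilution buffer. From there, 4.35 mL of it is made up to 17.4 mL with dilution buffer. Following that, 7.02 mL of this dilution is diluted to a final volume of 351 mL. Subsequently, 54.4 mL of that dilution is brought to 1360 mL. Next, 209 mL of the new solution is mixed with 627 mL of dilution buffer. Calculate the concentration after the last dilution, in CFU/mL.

Overall dilution factor = 15 × 25.05 × 4 × 50 × 25 × 4 = 7.51 × 10⁶.
8.72 × 10⁶ CFU/mL / 7.51 × 10⁶ = 1.16 CFU/mL.

1.16 CFU/mL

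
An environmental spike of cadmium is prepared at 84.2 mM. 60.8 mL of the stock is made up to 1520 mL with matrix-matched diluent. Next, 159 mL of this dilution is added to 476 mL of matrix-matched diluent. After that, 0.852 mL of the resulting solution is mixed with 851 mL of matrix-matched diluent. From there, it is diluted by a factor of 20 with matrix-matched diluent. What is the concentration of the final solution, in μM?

Overall dilution factor = 25 × 3.994 × 999.8 × 20 = 2.00 × 10⁶.
84.2 mM / 2.00 × 10⁶ = 4.22 × 10⁻⁵ mM = 0.0422 μM.

0.0422 μM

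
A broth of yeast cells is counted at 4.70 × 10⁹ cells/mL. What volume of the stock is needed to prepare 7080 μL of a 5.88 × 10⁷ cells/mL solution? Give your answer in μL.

V₁ = C₂V₂/C₁ = 5.88 × 10⁷ × 7080 / 4.70 × 10⁹ = 88.6 μL.

88.6 μL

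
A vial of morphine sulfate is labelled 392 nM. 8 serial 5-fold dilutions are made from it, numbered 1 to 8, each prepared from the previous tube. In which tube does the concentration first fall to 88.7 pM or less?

Tube n has concentration 392 nM / 5ⁿ.
Need 5ⁿ ≥ 392 nM / 88.7 pM = 4419, so n ≥ 5.22.
First such tube: n = 6.

tube 6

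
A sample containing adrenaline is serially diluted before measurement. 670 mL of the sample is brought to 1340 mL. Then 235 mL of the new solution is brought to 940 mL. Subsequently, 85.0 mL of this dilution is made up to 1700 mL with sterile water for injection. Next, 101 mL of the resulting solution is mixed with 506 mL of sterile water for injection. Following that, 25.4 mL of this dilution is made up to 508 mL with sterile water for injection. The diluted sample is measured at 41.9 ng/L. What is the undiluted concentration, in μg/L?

806 μg/L

Overall dilution factor = 2 × 4 × 20 × 6.010 × 20 = 1.92 × 10⁴.
Original = 41.9 ng/L × 1.92 × 10⁴ = 8.06 × 10⁵ ng/L = 806 μg/L.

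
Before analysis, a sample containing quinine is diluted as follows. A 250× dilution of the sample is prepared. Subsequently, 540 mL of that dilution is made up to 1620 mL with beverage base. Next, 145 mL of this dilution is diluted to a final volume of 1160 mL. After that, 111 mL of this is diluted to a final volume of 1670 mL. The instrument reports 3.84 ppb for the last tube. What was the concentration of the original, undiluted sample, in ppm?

347 ppm

Overall dilution factor = 250 × 3 × 8 × 15.05 = 9.03 × 10⁴.
Original = 3.84 ppb × 9.03 × 10⁴ = 3.47 × 10⁵ ppb = 347 ppm.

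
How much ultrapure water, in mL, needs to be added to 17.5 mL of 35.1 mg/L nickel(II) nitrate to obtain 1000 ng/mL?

597 mL

1000 ng/mL = 1.00 mg/L.
V₂ = C₁V₁/C₂ = 35.1 × 17.5 / 1.00 = 614 mL.
Diluent to add = V₂ − V₁ = 614 − 17.5 = 597 mL.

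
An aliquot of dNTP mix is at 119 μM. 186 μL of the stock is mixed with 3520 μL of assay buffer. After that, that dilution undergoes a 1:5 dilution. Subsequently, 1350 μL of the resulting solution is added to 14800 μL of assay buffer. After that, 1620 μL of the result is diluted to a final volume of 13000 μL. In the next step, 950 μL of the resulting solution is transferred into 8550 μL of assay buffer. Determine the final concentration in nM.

Overall dilution factor = 19.92 × 5 × 11.96 × 8.025 × 10 = 9.56 × 10⁴.
119 μM / 9.56 × 10⁴ = 1.24 × 10⁻³ μM = 1.24 nM.

1.24 nM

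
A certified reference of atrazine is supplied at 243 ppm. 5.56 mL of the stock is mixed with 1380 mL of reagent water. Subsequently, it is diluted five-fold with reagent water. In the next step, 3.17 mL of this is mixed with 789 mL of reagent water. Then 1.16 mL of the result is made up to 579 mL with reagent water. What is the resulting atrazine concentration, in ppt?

Overall dilution factor = 249.2 × 5 × 249.9 × 499.1 = 1.55 × 10⁸.
243 ppm / 1.55 × 10⁸ = 1.56 × 10⁻⁶ ppm = 1.56 ppt.

1.56 ppt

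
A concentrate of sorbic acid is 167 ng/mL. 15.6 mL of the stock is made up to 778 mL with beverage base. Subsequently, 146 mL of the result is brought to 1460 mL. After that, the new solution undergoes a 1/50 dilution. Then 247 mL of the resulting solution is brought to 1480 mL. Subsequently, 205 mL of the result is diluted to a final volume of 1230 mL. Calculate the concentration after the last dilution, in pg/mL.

0.186 pg/mL

Overall dilution factor = 49.87 × 10 × 50 × 5.992 × 6 = 8.96 × 10⁵.
167 ng/mL / 8.96 × 10⁵ = 1.86 × 10⁻⁴ ng/mL = 0.186 pg/mL.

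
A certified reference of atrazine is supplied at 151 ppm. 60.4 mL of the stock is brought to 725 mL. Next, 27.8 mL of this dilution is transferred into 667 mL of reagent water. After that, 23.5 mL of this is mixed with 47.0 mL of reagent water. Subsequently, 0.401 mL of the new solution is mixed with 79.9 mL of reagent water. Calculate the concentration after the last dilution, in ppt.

Overall dilution factor = 12.00 × 24.99 × 3 × 200.3 = 1.80 × 10⁵.
151 ppm / 1.80 × 10⁵ = 8.38 × 10⁻⁴ ppm = 838 ppt.

838 ppt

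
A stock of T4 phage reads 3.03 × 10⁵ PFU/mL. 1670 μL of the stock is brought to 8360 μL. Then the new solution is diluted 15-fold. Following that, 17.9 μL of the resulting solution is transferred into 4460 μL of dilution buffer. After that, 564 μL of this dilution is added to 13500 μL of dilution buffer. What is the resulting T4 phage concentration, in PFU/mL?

Overall dilution factor = 5.006 × 15 × 250.2 × 24.94 = 4.68 × 10⁵.
3.03 × 10⁵ PFU/mL / 4.68 × 10⁵ = 0.647 PFU/mL.

0.647 PFU/mL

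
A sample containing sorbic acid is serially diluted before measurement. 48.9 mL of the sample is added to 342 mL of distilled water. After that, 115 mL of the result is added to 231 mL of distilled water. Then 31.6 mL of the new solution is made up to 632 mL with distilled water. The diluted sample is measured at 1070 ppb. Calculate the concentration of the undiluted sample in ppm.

Overall dilution factor = 7.994 × 3.009 × 20 = 481.
Original = 1070 ppb × 481 = 5.15 × 10⁵ ppb = 515 ppm.

515 ppm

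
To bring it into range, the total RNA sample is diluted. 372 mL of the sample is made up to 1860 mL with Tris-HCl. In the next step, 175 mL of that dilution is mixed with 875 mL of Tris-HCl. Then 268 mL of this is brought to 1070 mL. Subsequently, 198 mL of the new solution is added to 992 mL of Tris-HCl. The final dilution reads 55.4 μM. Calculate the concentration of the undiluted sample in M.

Overall dilution factor = 5 × 6 × 3.993 × 6.010 = 720.
Original = 55.4 μM × 720 = 3.99 × 10⁴ μM = 0.0399 M.

0.0399 M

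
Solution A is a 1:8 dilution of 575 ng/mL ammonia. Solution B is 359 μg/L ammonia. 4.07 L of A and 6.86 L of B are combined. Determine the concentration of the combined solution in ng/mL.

252 ng/mL

C_A = 575 ng/mL / 8 = 71.9 ng/mL.
C_B = 359 μg/L = 359 ng/mL.
C_mix = (C_A·V_A + C_B·V_B)/(V_A + V_B) = (71.9×4.07 + 359×6.86) / 10.93 = 252 ng/mL.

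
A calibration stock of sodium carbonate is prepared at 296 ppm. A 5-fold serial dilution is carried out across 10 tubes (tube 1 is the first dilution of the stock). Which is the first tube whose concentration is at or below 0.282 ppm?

Tube n has concentration 296 ppm / 5ⁿ.
Need 5ⁿ ≥ 296 ppm / 0.282 ppm = 1050, so n ≥ 4.32.
First such tube: n = 5.

tube 5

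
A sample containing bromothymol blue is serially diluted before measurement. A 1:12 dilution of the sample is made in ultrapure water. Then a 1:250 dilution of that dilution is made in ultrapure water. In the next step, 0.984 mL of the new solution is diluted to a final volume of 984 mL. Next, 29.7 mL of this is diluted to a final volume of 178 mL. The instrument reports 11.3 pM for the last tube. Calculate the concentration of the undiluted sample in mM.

0.203 mM

Overall dilution factor = 12 × 250 × 1000 × 5.993 = 1.80 × 10⁷.
Original = 11.3 pM × 1.80 × 10⁷ = 2.03 × 10⁸ pM = 0.203 mM.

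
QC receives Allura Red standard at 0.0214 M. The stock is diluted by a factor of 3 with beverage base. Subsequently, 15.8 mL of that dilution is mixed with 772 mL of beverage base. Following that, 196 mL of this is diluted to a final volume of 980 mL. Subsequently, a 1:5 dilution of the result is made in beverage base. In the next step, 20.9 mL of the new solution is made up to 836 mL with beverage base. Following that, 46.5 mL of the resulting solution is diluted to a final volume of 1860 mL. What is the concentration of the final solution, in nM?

3.58 nM

Overall dilution factor = 3 × 49.86 × 5 × 5 × 40 × 40 = 5.98 × 10⁶.
0.0214 M / 5.98 × 10⁶ = 3.58 × 10⁻⁹ M = 3.58 nM.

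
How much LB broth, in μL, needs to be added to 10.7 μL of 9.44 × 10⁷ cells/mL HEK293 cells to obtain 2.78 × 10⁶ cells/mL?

V₂ = C₁V₁/C₂ = 9.44 × 10⁷ × 10.7 / 2.78 × 10⁶ = 363 μL.
Diluent to add = V₂ − V₁ = 363 − 10.7 = 353 μL.

353 μL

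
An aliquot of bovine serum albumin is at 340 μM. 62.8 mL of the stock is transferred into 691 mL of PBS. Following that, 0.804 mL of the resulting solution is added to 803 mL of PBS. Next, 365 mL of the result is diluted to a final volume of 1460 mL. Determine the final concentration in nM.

Overall dilution factor = 12.00 × 999.8 × 4 = 4.80 × 10⁴.
340 μM / 4.80 × 10⁴ = 7.08 × 10⁻³ μM = 7.08 nM.

7.08 nM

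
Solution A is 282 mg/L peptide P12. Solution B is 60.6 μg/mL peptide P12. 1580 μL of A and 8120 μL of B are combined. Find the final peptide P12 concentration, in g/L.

C_B = 60.6 μg/mL = 60.6 mg/L.
C_mix = (C_A·V_A + C_B·V_B)/(V_A + V_B) = (282×1580 + 60.6×8120) / 9700 = 96.7 mg/L = 0.0967 g/L.

0.0967 g/L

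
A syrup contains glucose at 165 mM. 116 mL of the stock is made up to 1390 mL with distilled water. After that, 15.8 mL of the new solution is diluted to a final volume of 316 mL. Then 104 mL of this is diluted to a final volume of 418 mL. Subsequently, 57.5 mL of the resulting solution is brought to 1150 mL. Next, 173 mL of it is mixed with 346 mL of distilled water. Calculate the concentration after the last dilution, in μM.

2.85 μM

Overall dilution factor = 11.98 × 20 × 4.019 × 20 × 3 = 5.78 × 10⁴.
165 mM / 5.78 × 10⁴ = 2.85 × 10⁻³ mM = 2.85 μM.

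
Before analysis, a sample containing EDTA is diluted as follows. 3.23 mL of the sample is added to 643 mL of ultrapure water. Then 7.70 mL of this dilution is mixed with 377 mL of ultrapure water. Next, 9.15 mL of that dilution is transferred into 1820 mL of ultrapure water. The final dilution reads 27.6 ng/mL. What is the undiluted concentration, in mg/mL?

55.2 mg/mL

Overall dilution factor = 200.1 × 49.96 × 199.9 = 2.00 × 10⁶.
Original = 27.6 ng/mL × 2.00 × 10⁶ = 5.52 × 10⁷ ng/mL = 55.2 mg/mL.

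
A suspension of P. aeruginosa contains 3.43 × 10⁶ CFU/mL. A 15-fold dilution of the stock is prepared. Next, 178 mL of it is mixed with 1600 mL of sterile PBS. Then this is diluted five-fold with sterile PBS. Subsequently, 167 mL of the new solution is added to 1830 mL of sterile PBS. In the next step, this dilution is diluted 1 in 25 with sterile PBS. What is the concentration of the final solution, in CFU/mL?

15.3 CFU/mL

Overall dilution factor = 15 × 9.989 × 5 × 11.96 × 25 = 2.24 × 10⁵.
3.43 × 10⁶ CFU/mL / 2.24 × 10⁵ = 15.3 CFU/mL.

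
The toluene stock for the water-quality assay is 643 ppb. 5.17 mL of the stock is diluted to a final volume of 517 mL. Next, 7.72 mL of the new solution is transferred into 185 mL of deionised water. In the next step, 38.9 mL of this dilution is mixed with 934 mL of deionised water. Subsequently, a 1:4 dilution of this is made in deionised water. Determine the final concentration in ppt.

2.57 ppt

Overall dilution factor = 100 × 24.96 × 25.01 × 4 = 2.50 × 10⁵.
643 ppb / 2.50 × 10⁵ = 2.57 × 10⁻³ ppb = 2.57 ppt.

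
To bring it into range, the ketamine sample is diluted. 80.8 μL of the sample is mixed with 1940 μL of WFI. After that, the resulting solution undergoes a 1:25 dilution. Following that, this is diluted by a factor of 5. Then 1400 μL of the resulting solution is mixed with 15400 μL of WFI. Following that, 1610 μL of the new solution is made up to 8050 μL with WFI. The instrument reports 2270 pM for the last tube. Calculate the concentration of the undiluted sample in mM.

0.426 mM

Overall dilution factor = 25.01 × 25 × 5 × 12 × 5 = 1.88 × 10⁵.
Original = 2270 pM × 1.88 × 10⁵ = 4.26 × 10⁸ pM = 0.426 mM.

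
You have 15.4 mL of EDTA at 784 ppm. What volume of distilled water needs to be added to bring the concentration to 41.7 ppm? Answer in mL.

V₂ = C₁V₁/C₂ = 784 × 15.4 / 41.7 = 290 mL.
Diluent to add = V₂ − V₁ = 290 − 15.4 = 274 mL.

274 mL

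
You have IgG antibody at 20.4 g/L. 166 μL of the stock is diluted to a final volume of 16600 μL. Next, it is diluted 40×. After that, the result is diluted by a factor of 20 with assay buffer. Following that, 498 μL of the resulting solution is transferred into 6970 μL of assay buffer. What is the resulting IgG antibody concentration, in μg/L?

Overall dilution factor = 100 × 40 × 20 × 15.00 = 1.20 × 10⁶.
20.4 g/L / 1.20 × 10⁶ = 1.70 × 10⁻⁵ g/L = 17.0 μg/L.

17.0 μg/L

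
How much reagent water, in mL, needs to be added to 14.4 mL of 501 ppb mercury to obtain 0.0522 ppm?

124 mL

0.0522 ppm = 52.2 ppb.
V₂ = C₁V₁/C₂ = 501 × 14.4 / 52.2 = 138 mL.
Diluent to add = V₂ − V₁ = 138 − 14.4 = 124 mL.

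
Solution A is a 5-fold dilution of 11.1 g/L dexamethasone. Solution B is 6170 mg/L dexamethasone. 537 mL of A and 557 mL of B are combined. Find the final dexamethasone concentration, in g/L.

4.23 g/L

C_A = 11.1 g/L / 5 = 2.22 g/L.
C_B = 6170 mg/L = 6.17 g/L.
C_mix = (C_A·V_A + C_B·V_B)/(V_A + V_B) = (2.22×537 + 6.17×557) / 1094 = 4.23 g/L.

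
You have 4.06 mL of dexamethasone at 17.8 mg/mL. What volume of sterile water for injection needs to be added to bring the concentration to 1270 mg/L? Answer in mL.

1270 mg/L = 1.27 mg/mL.
V₂ = C₁V₁/C₂ = 17.8 × 4.06 / 1.27 = 56.9 mL.
Diluent to add = V₂ − V₁ = 56.9 − 4.06 = 52.8 mL.

52.8 mL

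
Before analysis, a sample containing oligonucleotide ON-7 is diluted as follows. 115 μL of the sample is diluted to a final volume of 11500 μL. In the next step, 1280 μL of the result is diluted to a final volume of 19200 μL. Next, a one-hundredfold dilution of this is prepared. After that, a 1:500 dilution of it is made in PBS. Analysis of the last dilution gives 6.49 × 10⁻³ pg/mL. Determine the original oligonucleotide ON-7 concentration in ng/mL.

487 ng/mL

Overall dilution factor = 100 × 15 × 100 × 500 = 7.50 × 10⁷.
Original = 6.49 × 10⁻³ pg/mL × 7.50 × 10⁷ = 4.87 × 10⁵ pg/mL = 487 ng/mL.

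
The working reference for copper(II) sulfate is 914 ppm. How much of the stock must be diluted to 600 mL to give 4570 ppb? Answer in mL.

3.00 mL

4570 ppb = 4.57 ppm.
V₁ = C₂V₂/C₁ = 4.57 × 600 / 914 = 3.00 mL.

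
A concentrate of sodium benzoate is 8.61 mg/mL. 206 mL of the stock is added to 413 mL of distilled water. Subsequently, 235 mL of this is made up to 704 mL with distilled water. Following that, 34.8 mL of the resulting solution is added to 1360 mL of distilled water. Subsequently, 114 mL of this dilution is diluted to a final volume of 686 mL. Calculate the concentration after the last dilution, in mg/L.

3.97 mg/L

Overall dilution factor = 3.005 × 2.996 × 40.08 × 6.018 = 2171.
8.61 mg/mL / 2171 = 3.97 × 10⁻³ mg/mL = 3.97 mg/L.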